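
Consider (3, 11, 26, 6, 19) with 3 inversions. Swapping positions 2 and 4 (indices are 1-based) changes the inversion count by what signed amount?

-1

Positions 2 and 4 hold 11 and 6; after swapping, the array is [3, 6, 26, 11, 19].
For each element, count later entries that are smaller:
3 → none → 0
6 → none → 0
26 → 11, 19 → 2
11 → none → 0
19 → none → 0
Sum: 0 + 0 + 2 + 0 + 0 = 2
Change: 2 − 3 = -1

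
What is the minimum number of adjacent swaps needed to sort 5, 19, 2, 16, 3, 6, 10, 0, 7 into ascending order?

Minimum adjacent swaps = number of inversions (each swap of adjacent out-of-order elements removes one inversion and no swap can remove more).
Count inversions — for each element, later elements that are smaller:
5: 2, 3, 0 → 3
19: 2, 16, 3, 6, 10, 0, 7 → 7
2: 0 → 1
16: 3, 6, 10, 0, 7 → 5
3: 0 → 1
6: 0 → 1
10: 0, 7 → 2
0: none → 0
7: none → 0
Total inversions: 3 + 7 + 1 + 5 + 1 + 1 + 2 + 0 + 0 = 20

Adjacent swaps: 20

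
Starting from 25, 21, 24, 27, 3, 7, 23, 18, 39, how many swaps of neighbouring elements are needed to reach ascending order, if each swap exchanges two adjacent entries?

Minimum adjacent swaps = number of inversions (each swap of adjacent out-of-order elements removes one inversion and no swap can remove more).
Count inversions — for each element, later elements that are smaller:
25: 21, 24, 3, 7, 23, 18 → 6
21: 3, 7, 18 → 3
24: 3, 7, 23, 18 → 4
27: 3, 7, 23, 18 → 4
3: none → 0
7: none → 0
23: 18 → 1
18: none → 0
39: none → 0
Total inversions: 6 + 3 + 4 + 4 + 0 + 0 + 1 + 0 + 0 = 18

18 swaps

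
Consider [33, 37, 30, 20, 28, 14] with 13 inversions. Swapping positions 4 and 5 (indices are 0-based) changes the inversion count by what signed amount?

-1

Positions 4 and 5 hold 28 and 14; after swapping, the array is [33, 37, 30, 20, 14, 28].
Element-by-element contributions:
33 → 30, 20, 14, 28 → 4
37 → 30, 20, 14, 28 → 4
30 → 20, 14, 28 → 3
20 → 14 → 1
14 → none → 0
28 → none → 0
Sum: 4 + 4 + 3 + 1 + 0 + 0 = 12
Change: 12 − 13 = -1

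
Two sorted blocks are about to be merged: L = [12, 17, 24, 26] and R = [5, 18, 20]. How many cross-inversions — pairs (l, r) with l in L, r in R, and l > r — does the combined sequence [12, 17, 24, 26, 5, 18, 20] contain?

8 split inversions

Count, for every r in R, how many entries of L exceed r:
r = 5: 12, 17, 24, 26 → 4
r = 18: 24, 26 → 2
r = 20: 24, 26 → 2
Cross-inversions: 4 + 2 + 2 = 8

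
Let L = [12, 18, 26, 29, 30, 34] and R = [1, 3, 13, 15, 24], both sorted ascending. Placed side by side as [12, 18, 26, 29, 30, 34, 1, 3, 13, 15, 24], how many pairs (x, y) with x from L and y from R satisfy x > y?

For each element r of the right run, count left-run elements greater than r:
r = 1: 12, 18, 26, 29, 30, 34 → 6
r = 3: 12, 18, 26, 29, 30, 34 → 6
r = 13: 18, 26, 29, 30, 34 → 5
r = 15: 18, 26, 29, 30, 34 → 5
r = 24: 26, 29, 30, 34 → 4
Cross-inversions: 6 + 6 + 5 + 5 + 4 = 26

Split inversions: 26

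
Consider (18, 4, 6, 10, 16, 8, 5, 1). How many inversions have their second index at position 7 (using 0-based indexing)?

7

The element at index 7 is 1.
Elements before it: 18, 4, 6, 10, 16, 8, 5
Those larger than 1: 18, 4, 6, 10, 16, 8, 5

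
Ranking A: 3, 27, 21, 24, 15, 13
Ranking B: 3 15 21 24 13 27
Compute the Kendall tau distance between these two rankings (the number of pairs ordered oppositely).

6 discordant pairs

Assign each item its position (1..6) in the first ordering, then rewrite the second ordering as that position sequence:
positions: 3→1, 27→2, 21→3, 24→4, 15→5, 13→6
second ordering as positions: [1, 5, 3, 4, 6, 2]
Discordant pairs = inversions in this position sequence.
1: 0
5: 3, 4, 2 → 3
3: 2 → 1
4: 2 → 1
6: 2 → 1
2: 0
Total: 0 + 3 + 1 + 1 + 1 + 0 = 6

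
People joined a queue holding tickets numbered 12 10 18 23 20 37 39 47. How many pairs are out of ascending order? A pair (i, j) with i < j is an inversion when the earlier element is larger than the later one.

2

For each element, count later entries that are smaller:
12 → 10 → 1
10 → none → 0
18 → none → 0
23 → 20 → 1
20 → none → 0
37 → none → 0
39 → none → 0
47 → none → 0
Sum: 1 + 0 + 0 + 1 + 0 + 0 + 0 + 0 = 2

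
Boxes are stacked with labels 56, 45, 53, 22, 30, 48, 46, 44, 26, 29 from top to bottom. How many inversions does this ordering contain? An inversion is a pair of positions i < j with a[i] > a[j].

32

For each element, count later entries that are smaller:
56: 9
45: 5
53: 7
22: 0
30: 2
48: 4
46: 3
44: 2
26: 0
29: 0
Sum: 9 + 5 + 7 + 0 + 2 + 4 + 3 + 2 + 0 + 0 = 32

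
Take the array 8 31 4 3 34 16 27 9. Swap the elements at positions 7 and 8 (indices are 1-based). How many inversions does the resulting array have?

12

Positions 7 and 8 hold 27 and 9; after swapping, the array is [8, 31, 4, 3, 34, 16, 9, 27].
Count, for each position, how many later elements it exceeds:
8 → 4, 3 → 2
31 → 4, 3, 16, 9, 27 → 5
4 → 3 → 1
3 → none → 0
34 → 16, 9, 27 → 3
16 → 9 → 1
9 → none → 0
27 → none → 0
Sum: 2 + 5 + 1 + 0 + 3 + 1 + 0 + 0 = 12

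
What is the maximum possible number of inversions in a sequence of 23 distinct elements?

A reversed (strictly descending) arrangement makes every pair an inversion, giving C(23, 2) inversions.
C(23, 2) = 23·22/2 = 253

253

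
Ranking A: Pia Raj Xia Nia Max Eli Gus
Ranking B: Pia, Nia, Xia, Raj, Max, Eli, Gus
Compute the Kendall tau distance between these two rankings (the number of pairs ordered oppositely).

Assign each item its position (1..7) in the first ordering, then rewrite the second ordering as that position sequence:
positions: Pia→1, Raj→2, Xia→3, Nia→4, Max→5, Eli→6, Gus→7
second ordering as positions: [1, 4, 3, 2, 5, 6, 7]
Discordant pairs = inversions in this position sequence.
1: 0
4: 3, 2 → 2
3: 2 → 1
2: 0
5: 0
6: 0
7: 0
Total: 0 + 2 + 1 + 0 + 0 + 0 + 0 = 3

3 discordant pairs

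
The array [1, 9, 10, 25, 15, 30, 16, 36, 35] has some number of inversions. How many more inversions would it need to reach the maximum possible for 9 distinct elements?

Maximum inversions for 9 distinct elements is C(9, 2) = 9·8/2 = 36.
Current inversions — for each element, count later smaller elements:
1: 0
9: 0
10: 0
25: 2
15: 0
30: 1
16: 0
36: 1
35: 0
Current total: 0 + 0 + 0 + 2 + 0 + 1 + 0 + 1 + 0 = 4
Shortfall: 36 − 4 = 32

32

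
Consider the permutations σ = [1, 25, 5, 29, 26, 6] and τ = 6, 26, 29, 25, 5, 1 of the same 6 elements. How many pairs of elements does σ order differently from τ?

Discordant pairs: 14

Assign each item its position (1..6) in the first ordering, then rewrite the second ordering as that position sequence:
positions: 1→1, 25→2, 5→3, 29→4, 26→5, 6→6
second ordering as positions: [6, 5, 4, 2, 3, 1]
Discordant pairs = inversions in this position sequence.
6: 5, 4, 2, 3, 1 → 5
5: 4, 2, 3, 1 → 4
4: 2, 3, 1 → 3
2: 1 → 1
3: 1 → 1
1: 0
Total: 5 + 4 + 3 + 1 + 1 + 0 = 14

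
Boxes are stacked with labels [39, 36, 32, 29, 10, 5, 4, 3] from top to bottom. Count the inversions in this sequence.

Element-by-element contributions:
39: 7
36: 6
32: 5
29: 4
10: 3
5: 2
4: 1
3: 0
Sum: 7 + 6 + 5 + 4 + 3 + 2 + 1 + 0 = 28

There are 28 out-of-order pairs.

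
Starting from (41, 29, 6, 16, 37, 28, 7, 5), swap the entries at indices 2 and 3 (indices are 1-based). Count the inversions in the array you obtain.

20 inversions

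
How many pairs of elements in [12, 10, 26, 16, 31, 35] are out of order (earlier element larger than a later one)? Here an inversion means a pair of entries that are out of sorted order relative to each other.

There are 2 inversions.

Inversion pairs (indices are 1-based):
(1,2): 12 > 10
(3,4): 26 > 16
That's 2 pairs.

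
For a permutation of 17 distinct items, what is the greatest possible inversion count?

A reversed (strictly descending) arrangement makes every pair an inversion, giving C(17, 2) inversions.
C(17, 2) = 17·16/2 = 136

136 inversions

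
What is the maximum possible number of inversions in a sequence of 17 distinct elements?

The maximum occurs when the array is in strictly decreasing order: every one of the C(17, 2) pairs is inverted.
C(17, 2) = 17·16/2 = 136

136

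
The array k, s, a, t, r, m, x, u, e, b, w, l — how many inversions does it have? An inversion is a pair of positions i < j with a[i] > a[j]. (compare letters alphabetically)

31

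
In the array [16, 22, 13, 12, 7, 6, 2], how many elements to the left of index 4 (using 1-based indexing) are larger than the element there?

The element at index 4 is 12.
Elements before it: 16, 22, 13
Those larger than 12: 16, 22, 13

3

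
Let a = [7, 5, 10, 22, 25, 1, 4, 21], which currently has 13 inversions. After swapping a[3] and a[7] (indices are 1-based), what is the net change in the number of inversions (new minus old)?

-1

Positions 3 and 7 hold 10 and 4; after swapping, the array is [7, 5, 4, 22, 25, 1, 10, 21].
For each element, count later entries that are smaller:
7 → 5, 4, 1 → 3
5 → 4, 1 → 2
4 → 1 → 1
22 → 1, 10, 21 → 3
25 → 1, 10, 21 → 3
1 → none → 0
10 → none → 0
21 → none → 0
Sum: 3 + 2 + 1 + 3 + 3 + 0 + 0 + 0 = 12
Change: 12 − 13 = -1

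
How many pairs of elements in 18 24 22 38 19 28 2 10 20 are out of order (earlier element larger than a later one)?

Element-by-element contributions:
18: 2
24: 5
22: 4
38: 5
19: 2
28: 3
2: 0
10: 0
20: 0
Sum: 2 + 5 + 4 + 5 + 2 + 3 + 0 + 0 + 0 = 21

21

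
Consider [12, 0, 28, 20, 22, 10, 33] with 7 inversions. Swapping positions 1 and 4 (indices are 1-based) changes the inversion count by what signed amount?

+1

Positions 1 and 4 hold 12 and 20; after swapping, the array is [20, 0, 28, 12, 22, 10, 33].
For each element, count later entries that are smaller:
20: 3
0: 0
28: 3
12: 1
22: 1
10: 0
33: 0
Sum: 3 + 0 + 3 + 1 + 1 + 0 + 0 = 8
Change: 8 − 7 = +1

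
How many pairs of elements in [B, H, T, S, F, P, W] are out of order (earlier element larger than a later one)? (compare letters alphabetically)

6 inversions

Inversion pairs (indices are 0-based):
(1,4): H > F
(2,3): T > S
(2,4): T > F
(2,5): T > P
(3,4): S > F
(3,5): S > P
That's 6 pairs.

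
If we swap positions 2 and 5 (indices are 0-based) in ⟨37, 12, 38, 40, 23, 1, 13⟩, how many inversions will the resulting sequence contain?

10 inversions

Positions 2 and 5 hold 38 and 1; after swapping, the array is [37, 12, 1, 40, 23, 38, 13].
For each element, count later entries that are smaller:
37 → 12, 1, 23, 13 → 4
12 → 1 → 1
1 → none → 0
40 → 23, 38, 13 → 3
23 → 13 → 1
38 → 13 → 1
13 → none → 0
Sum: 4 + 1 + 0 + 3 + 1 + 1 + 0 = 10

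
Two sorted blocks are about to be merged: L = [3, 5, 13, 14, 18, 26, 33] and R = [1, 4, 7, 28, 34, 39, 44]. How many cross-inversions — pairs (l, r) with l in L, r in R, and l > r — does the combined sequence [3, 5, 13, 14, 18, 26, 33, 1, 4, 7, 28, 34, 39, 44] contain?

Count, for every r in R, how many entries of L exceed r:
r = 1: 3, 5, 13, 14, 18, 26, 33 → 7
r = 4: 5, 13, 14, 18, 26, 33 → 6
r = 7: 13, 14, 18, 26, 33 → 5
r = 28: 33 → 1
r = 34: none → 0
r = 39: none → 0
r = 44: none → 0
Cross-inversions: 7 + 6 + 5 + 1 + 0 + 0 + 0 = 19

19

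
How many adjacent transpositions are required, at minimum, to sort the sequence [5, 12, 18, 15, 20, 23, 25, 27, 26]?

There are 2 swaps.

Minimum adjacent swaps = number of inversions (each swap of adjacent out-of-order elements removes one inversion and no swap can remove more).
Count inversions — for each element, later elements that are smaller:
5: none → 0
12: none → 0
18: 15 → 1
15: none → 0
20: none → 0
23: none → 0
25: none → 0
27: 26 → 1
26: none → 0
Total inversions: 0 + 0 + 1 + 0 + 0 + 0 + 0 + 1 + 0 = 2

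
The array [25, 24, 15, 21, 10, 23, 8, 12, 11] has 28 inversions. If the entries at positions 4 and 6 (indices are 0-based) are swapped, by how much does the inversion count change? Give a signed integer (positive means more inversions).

-1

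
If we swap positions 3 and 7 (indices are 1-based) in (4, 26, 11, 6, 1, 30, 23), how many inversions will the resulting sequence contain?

Positions 3 and 7 hold 11 and 23; after swapping, the array is [4, 26, 23, 6, 1, 30, 11].
Count, for each position, how many later elements it exceeds:
4 → 1 → 1
26 → 23, 6, 1, 11 → 4
23 → 6, 1, 11 → 3
6 → 1 → 1
1 → none → 0
30 → 11 → 1
11 → none → 0
Sum: 1 + 4 + 3 + 1 + 0 + 1 + 0 = 10

10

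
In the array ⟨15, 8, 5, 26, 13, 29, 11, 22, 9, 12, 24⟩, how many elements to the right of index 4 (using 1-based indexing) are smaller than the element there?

6

The element at index 4 is 26.
Elements after it: 13, 29, 11, 22, 9, 12, 24
Those smaller than 26: 13, 11, 22, 9, 12, 24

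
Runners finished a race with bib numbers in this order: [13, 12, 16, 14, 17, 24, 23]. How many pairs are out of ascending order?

Inversions: 3

Inversion pairs (indices are 0-based):
(0,1): 13 > 12
(2,3): 16 > 14
(5,6): 24 > 23
That's 3 pairs.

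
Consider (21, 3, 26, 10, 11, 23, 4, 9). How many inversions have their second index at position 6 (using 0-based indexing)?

5 such elements

The element at index 6 is 4.
Elements before it: 21, 3, 26, 10, 11, 23
Those larger than 4: 21, 26, 10, 11, 23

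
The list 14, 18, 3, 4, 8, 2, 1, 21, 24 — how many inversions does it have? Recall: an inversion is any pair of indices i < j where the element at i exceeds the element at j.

There are 17 out-of-order pairs.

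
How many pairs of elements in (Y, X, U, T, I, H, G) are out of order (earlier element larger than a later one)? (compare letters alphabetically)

21 out-of-order pairs

Sweep left to right; for each value list the smaller values that follow it:
Y → X, U, T, I, H, G → 6
X → U, T, I, H, G → 5
U → T, I, H, G → 4
T → I, H, G → 3
I → H, G → 2
H → G → 1
G → none → 0
Sum: 6 + 5 + 4 + 3 + 2 + 1 + 0 = 21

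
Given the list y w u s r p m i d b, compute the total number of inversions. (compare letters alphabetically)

Element-by-element contributions:
y: 9
w: 8
u: 7
s: 6
r: 5
p: 4
m: 3
i: 2
d: 1
b: 0
Sum: 9 + 8 + 7 + 6 + 5 + 4 + 3 + 2 + 1 + 0 = 45

45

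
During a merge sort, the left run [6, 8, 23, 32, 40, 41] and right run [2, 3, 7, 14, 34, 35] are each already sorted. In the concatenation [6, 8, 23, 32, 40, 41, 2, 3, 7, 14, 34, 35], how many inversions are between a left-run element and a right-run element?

25

For each element r of the right run, count left-run elements greater than r:
r = 2: 6, 8, 23, 32, 40, 41 → 6
r = 3: 6, 8, 23, 32, 40, 41 → 6
r = 7: 8, 23, 32, 40, 41 → 5
r = 14: 23, 32, 40, 41 → 4
r = 34: 40, 41 → 2
r = 35: 40, 41 → 2
Cross-inversions: 6 + 6 + 5 + 4 + 2 + 2 = 25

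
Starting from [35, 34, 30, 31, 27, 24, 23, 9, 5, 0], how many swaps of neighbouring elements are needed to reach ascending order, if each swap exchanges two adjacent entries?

The minimum number of adjacent swaps to sort an array equals its inversion count, since every such swap removes exactly one inversion.
Count inversions — for each element, later elements that are smaller:
35: 34, 30, 31, 27, 24, 23, 9, 5, 0 → 9
34: 30, 31, 27, 24, 23, 9, 5, 0 → 8
30: 27, 24, 23, 9, 5, 0 → 6
31: 27, 24, 23, 9, 5, 0 → 6
27: 24, 23, 9, 5, 0 → 5
24: 23, 9, 5, 0 → 4
23: 9, 5, 0 → 3
9: 5, 0 → 2
5: 0 → 1
0: none → 0
Total inversions: 9 + 8 + 6 + 6 + 5 + 4 + 3 + 2 + 1 + 0 = 44

44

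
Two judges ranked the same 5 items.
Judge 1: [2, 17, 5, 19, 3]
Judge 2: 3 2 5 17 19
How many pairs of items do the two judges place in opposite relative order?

5

Assign each item its position (1..5) in the first ordering, then rewrite the second ordering as that position sequence:
positions: 2→1, 17→2, 5→3, 19→4, 3→5
second ordering as positions: [5, 1, 3, 2, 4]
Discordant pairs = inversions in this position sequence.
5: 1, 3, 2, 4 → 4
1: 0
3: 2 → 1
2: 0
4: 0
Total: 4 + 0 + 1 + 0 + 0 = 5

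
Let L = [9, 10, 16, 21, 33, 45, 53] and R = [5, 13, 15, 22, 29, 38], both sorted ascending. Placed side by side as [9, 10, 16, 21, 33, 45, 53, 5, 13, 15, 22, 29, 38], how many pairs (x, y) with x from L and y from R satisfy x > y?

Take each right-half value and tally the left-half values above it:
r = 5: 9, 10, 16, 21, 33, 45, 53 → 7
r = 13: 16, 21, 33, 45, 53 → 5
r = 15: 16, 21, 33, 45, 53 → 5
r = 22: 33, 45, 53 → 3
r = 29: 33, 45, 53 → 3
r = 38: 45, 53 → 2
Cross-inversions: 7 + 5 + 5 + 3 + 3 + 2 = 25

25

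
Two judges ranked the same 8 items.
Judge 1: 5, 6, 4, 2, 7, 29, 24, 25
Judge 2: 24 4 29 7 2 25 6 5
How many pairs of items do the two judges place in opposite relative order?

Assign each item its position (1..8) in the first ordering, then rewrite the second ordering as that position sequence:
positions: 5→1, 6→2, 4→3, 2→4, 7→5, 29→6, 24→7, 25→8
second ordering as positions: [7, 3, 6, 5, 4, 8, 2, 1]
Discordant pairs = inversions in this position sequence.
7: 3, 6, 5, 4, 2, 1 → 6
3: 2, 1 → 2
6: 5, 4, 2, 1 → 4
5: 4, 2, 1 → 3
4: 2, 1 → 2
8: 2, 1 → 2
2: 1 → 1
1: 0
Total: 6 + 2 + 4 + 3 + 2 + 2 + 1 + 0 = 20

20 discordant pairs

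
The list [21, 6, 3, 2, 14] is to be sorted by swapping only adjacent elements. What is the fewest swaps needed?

Minimum adjacent swaps = number of inversions (each swap of adjacent out-of-order elements removes one inversion and no swap can remove more).
Count inversions — for each element, later elements that are smaller:
21: 6, 3, 2, 14 → 4
6: 3, 2 → 2
3: 2 → 1
2: none → 0
14: none → 0
Total inversions: 4 + 2 + 1 + 0 + 0 = 7

7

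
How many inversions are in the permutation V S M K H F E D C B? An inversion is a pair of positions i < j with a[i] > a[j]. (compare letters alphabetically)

45 inversions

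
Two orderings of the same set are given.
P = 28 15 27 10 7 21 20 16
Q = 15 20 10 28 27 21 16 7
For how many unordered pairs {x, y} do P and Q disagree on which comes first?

10 disagreeing pairs

Assign each item its position (1..8) in the first ordering, then rewrite the second ordering as that position sequence:
positions: 28→1, 15→2, 27→3, 10→4, 7→5, 21→6, 20→7, 16→8
second ordering as positions: [2, 7, 4, 1, 3, 6, 8, 5]
Discordant pairs = inversions in this position sequence.
2: 1 → 1
7: 4, 1, 3, 6, 5 → 5
4: 1, 3 → 2
1: 0
3: 0
6: 5 → 1
8: 5 → 1
5: 0
Total: 1 + 5 + 2 + 0 + 0 + 1 + 1 + 0 = 10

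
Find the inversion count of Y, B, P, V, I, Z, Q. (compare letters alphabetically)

9

Out-of-order index pairs (1-indexed):
(1,2): Y > B
(1,3): Y > P
(1,4): Y > V
(1,5): Y > I
(1,7): Y > Q
(3,5): P > I
(4,5): V > I
(4,7): V > Q
(6,7): Z > Q
That's 9 pairs.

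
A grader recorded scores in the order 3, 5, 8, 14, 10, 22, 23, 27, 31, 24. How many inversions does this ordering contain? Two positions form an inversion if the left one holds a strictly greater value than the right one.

3

Sweep left to right; for each value list the smaller values that follow it:
3 → none → 0
5 → none → 0
8 → none → 0
14 → 10 → 1
10 → none → 0
22 → none → 0
23 → none → 0
27 → 24 → 1
31 → 24 → 1
24 → none → 0
Sum: 0 + 0 + 0 + 1 + 0 + 0 + 0 + 1 + 1 + 0 = 3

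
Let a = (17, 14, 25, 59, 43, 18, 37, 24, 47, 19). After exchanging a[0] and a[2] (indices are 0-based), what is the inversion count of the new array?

19

Positions 0 and 2 hold 17 and 25; after swapping, the array is [25, 14, 17, 59, 43, 18, 37, 24, 47, 19].
Element-by-element contributions:
25 → 14, 17, 18, 24, 19 → 5
14 → none → 0
17 → none → 0
59 → 43, 18, 37, 24, 47, 19 → 6
43 → 18, 37, 24, 19 → 4
18 → none → 0
37 → 24, 19 → 2
24 → 19 → 1
47 → 19 → 1
19 → none → 0
Sum: 5 + 0 + 0 + 6 + 4 + 0 + 2 + 1 + 1 + 0 = 19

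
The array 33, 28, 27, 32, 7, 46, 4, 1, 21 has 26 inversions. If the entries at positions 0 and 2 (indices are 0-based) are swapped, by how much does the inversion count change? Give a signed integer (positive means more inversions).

Positions 0 and 2 hold 33 and 27; after swapping, the array is [27, 28, 33, 32, 7, 46, 4, 1, 21].
Sweep left to right; for each value list the smaller values that follow it:
27: 4
28: 4
33: 5
32: 4
7: 2
46: 3
4: 1
1: 0
21: 0
Sum: 4 + 4 + 5 + 4 + 2 + 3 + 1 + 0 + 0 = 23
Change: 23 − 26 = -3

-3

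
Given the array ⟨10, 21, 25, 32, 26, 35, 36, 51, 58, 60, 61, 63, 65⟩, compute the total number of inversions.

Inversions: 1

For each element, count later entries that are smaller:
10 → none → 0
21 → none → 0
25 → none → 0
32 → 26 → 1
26 → none → 0
35 → none → 0
36 → none → 0
51 → none → 0
58 → none → 0
60 → none → 0
61 → none → 0
63 → none → 0
65 → none → 0
Sum: 0 + 0 + 0 + 1 + 0 + 0 + 0 + 0 + 0 + 0 + 0 + 0 + 0 = 1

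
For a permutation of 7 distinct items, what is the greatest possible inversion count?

21

A reversed (strictly descending) arrangement makes every pair an inversion, giving C(7, 2) inversions.
C(7, 2) = 7·6/2 = 21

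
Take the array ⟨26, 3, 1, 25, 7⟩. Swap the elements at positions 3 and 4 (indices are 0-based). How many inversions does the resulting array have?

5 inversions

Positions 3 and 4 hold 25 and 7; after swapping, the array is [26, 3, 1, 7, 25].
Element-by-element contributions:
26 → 3, 1, 7, 25 → 4
3 → 1 → 1
1 → none → 0
7 → none → 0
25 → none → 0
Sum: 4 + 1 + 0 + 0 + 0 = 5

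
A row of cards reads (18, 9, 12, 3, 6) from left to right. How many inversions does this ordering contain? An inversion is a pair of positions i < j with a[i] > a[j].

8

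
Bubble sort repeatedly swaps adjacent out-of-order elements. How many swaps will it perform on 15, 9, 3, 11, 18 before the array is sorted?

The minimum number of adjacent swaps to sort an array equals its inversion count, since every such swap removes exactly one inversion.
Count inversions — for each element, later elements that are smaller:
15: 9, 3, 11 → 3
9: 3 → 1
3: none → 0
11: none → 0
18: none → 0
Total inversions: 3 + 1 + 0 + 0 + 0 = 4

4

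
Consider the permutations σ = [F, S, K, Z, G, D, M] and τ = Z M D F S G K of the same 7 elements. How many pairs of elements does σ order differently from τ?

13

Assign each item its position (1..7) in the first ordering, then rewrite the second ordering as that position sequence:
positions: F→1, S→2, K→3, Z→4, G→5, D→6, M→7
second ordering as positions: [4, 7, 6, 1, 2, 5, 3]
Discordant pairs = inversions in this position sequence.
4: 1, 2, 3 → 3
7: 6, 1, 2, 5, 3 → 5
6: 1, 2, 5, 3 → 4
1: 0
2: 0
5: 3 → 1
3: 0
Total: 3 + 5 + 4 + 0 + 0 + 1 + 0 = 13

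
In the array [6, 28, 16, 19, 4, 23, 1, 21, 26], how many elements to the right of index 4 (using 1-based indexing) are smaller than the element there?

The element at index 4 is 19.
Elements after it: 4, 23, 1, 21, 26
Those smaller than 19: 4, 1

2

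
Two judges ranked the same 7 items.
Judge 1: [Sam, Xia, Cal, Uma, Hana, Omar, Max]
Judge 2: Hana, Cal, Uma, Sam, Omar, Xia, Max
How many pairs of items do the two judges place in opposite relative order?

Assign each item its position (1..7) in the first ordering, then rewrite the second ordering as that position sequence:
positions: Sam→1, Xia→2, Cal→3, Uma→4, Hana→5, Omar→6, Max→7
second ordering as positions: [5, 3, 4, 1, 6, 2, 7]
Discordant pairs = inversions in this position sequence.
5: 3, 4, 1, 2 → 4
3: 1, 2 → 2
4: 1, 2 → 2
1: 0
6: 2 → 1
2: 0
7: 0
Total: 4 + 2 + 2 + 0 + 1 + 0 + 0 = 9

9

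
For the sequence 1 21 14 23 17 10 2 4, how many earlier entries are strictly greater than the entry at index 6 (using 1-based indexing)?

4 such elements

The element at index 6 is 10.
Elements before it: 1, 21, 14, 23, 17
Those larger than 10: 21, 14, 23, 17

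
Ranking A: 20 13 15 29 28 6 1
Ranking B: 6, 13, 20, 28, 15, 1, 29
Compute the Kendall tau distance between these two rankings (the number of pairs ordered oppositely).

9 discordant pairs

Assign each item its position (1..7) in the first ordering, then rewrite the second ordering as that position sequence:
positions: 20→1, 13→2, 15→3, 29→4, 28→5, 6→6, 1→7
second ordering as positions: [6, 2, 1, 5, 3, 7, 4]
Discordant pairs = inversions in this position sequence.
6: 2, 1, 5, 3, 4 → 5
2: 1 → 1
1: 0
5: 3, 4 → 2
3: 0
7: 4 → 1
4: 0
Total: 5 + 1 + 0 + 2 + 0 + 1 + 0 = 9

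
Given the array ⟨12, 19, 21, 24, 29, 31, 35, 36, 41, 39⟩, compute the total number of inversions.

For each element, count later entries that are smaller:
12 → none → 0
19 → none → 0
21 → none → 0
24 → none → 0
29 → none → 0
31 → none → 0
35 → none → 0
36 → none → 0
41 → 39 → 1
39 → none → 0
Sum: 0 + 0 + 0 + 0 + 0 + 0 + 0 + 0 + 1 + 0 = 1

There is 1 inversion.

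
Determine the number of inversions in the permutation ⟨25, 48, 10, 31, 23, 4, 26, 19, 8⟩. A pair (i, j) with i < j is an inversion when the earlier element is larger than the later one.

25

For each element, count later entries that are smaller:
25 → 10, 23, 4, 19, 8 → 5
48 → 10, 31, 23, 4, 26, 19, 8 → 7
10 → 4, 8 → 2
31 → 23, 4, 26, 19, 8 → 5
23 → 4, 19, 8 → 3
4 → none → 0
26 → 19, 8 → 2
19 → 8 → 1
8 → none → 0
Sum: 5 + 7 + 2 + 5 + 3 + 0 + 2 + 1 + 0 = 25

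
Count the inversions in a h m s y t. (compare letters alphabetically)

1

Sweep left to right; for each value list the smaller values that follow it:
a → none → 0
h → none → 0
m → none → 0
s → none → 0
y → t → 1
t → none → 0
Sum: 0 + 0 + 0 + 0 + 1 + 0 = 1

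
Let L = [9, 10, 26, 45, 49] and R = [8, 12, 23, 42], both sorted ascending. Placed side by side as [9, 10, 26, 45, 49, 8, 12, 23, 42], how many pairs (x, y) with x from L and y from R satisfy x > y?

13 split inversions

For each element r of the right run, count left-run elements greater than r:
r = 8: 9, 10, 26, 45, 49 → 5
r = 12: 26, 45, 49 → 3
r = 23: 26, 45, 49 → 3
r = 42: 45, 49 → 2
Cross-inversions: 5 + 3 + 3 + 2 = 13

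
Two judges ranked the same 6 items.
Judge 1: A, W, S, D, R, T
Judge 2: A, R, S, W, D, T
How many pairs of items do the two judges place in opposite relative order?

There are 4 discordant pairs.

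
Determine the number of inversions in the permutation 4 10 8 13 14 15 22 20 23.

Count, for each position, how many later elements it exceeds:
4 → none → 0
10 → 8 → 1
8 → none → 0
13 → none → 0
14 → none → 0
15 → none → 0
22 → 20 → 1
20 → none → 0
23 → none → 0
Sum: 0 + 1 + 0 + 0 + 0 + 0 + 1 + 0 + 0 = 2

2 inversions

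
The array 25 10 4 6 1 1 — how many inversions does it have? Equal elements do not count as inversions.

Out-of-order pairs: 13

Element-by-element contributions:
25: 5
10: 4
4: 2
6: 2
1: 0
1: 0
Sum: 5 + 4 + 2 + 2 + 0 + 0 = 13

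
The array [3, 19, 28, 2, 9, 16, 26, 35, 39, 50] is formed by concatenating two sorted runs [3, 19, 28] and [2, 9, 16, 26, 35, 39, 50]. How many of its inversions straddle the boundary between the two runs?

8

Count, for every r in R, how many entries of L exceed r:
r = 2: 3, 19, 28 → 3
r = 9: 19, 28 → 2
r = 16: 19, 28 → 2
r = 26: 28 → 1
r = 35: none → 0
r = 39: none → 0
r = 50: none → 0
Cross-inversions: 3 + 2 + 2 + 1 + 0 + 0 + 0 = 8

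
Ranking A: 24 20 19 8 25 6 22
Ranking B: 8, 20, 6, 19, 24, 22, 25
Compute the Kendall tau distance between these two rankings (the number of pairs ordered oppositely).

Assign each item its position (1..7) in the first ordering, then rewrite the second ordering as that position sequence:
positions: 24→1, 20→2, 19→3, 8→4, 25→5, 6→6, 22→7
second ordering as positions: [4, 2, 6, 3, 1, 7, 5]
Discordant pairs = inversions in this position sequence.
4: 2, 3, 1 → 3
2: 1 → 1
6: 3, 1, 5 → 3
3: 1 → 1
1: 0
7: 5 → 1
5: 0
Total: 3 + 1 + 3 + 1 + 0 + 1 + 0 = 9

There are 9 discordant pairs.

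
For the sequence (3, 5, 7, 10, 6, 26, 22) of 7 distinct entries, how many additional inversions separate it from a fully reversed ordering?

18 inversions short

Maximum inversions for 7 distinct elements is C(7, 2) = 7·6/2 = 21.
Current inversions — for each element, count later smaller elements:
3: 0
5: 0
7: 1
10: 1
6: 0
26: 1
22: 0
Current total: 0 + 0 + 1 + 1 + 0 + 1 + 0 = 3
Shortfall: 21 − 3 = 18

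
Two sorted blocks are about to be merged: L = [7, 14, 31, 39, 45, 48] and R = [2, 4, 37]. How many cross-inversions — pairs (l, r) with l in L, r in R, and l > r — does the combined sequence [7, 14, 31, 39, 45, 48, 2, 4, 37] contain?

Count, for every r in R, how many entries of L exceed r:
r = 2: 7, 14, 31, 39, 45, 48 → 6
r = 4: 7, 14, 31, 39, 45, 48 → 6
r = 37: 39, 45, 48 → 3
Cross-inversions: 6 + 6 + 3 = 15

15 cross-inversions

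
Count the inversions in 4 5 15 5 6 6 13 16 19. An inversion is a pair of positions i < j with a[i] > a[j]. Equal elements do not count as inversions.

Sweep left to right; for each value list the smaller values that follow it:
4 → none → 0
5 → none → 0
15 → 5, 6, 6, 13 → 4
5 → none → 0
6 → none → 0
6 → none → 0
13 → none → 0
16 → none → 0
19 → none → 0
Sum: 0 + 0 + 4 + 0 + 0 + 0 + 0 + 0 + 0 = 4

There are 4 inversions.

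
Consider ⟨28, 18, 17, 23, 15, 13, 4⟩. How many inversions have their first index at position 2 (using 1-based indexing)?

The element at index 2 is 18.
Elements after it: 17, 23, 15, 13, 4
Those smaller than 18: 17, 15, 13, 4

4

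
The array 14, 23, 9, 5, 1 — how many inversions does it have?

Count, for each position, how many later elements it exceeds:
14 → 9, 5, 1 → 3
23 → 9, 5, 1 → 3
9 → 5, 1 → 2
5 → 1 → 1
1 → none → 0
Sum: 3 + 3 + 2 + 1 + 0 = 9

There are 9 inversions.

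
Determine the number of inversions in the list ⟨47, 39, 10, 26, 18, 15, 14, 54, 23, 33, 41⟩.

Element-by-element contributions:
47 → 39, 10, 26, 18, 15, 14, 23, 33, 41 → 9
39 → 10, 26, 18, 15, 14, 23, 33 → 7
10 → none → 0
26 → 18, 15, 14, 23 → 4
18 → 15, 14 → 2
15 → 14 → 1
14 → none → 0
54 → 23, 33, 41 → 3
23 → none → 0
33 → none → 0
41 → none → 0
Sum: 9 + 7 + 0 + 4 + 2 + 1 + 0 + 3 + 0 + 0 + 0 = 26

Inversions: 26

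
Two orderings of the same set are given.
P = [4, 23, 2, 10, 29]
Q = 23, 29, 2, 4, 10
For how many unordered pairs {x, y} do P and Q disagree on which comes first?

5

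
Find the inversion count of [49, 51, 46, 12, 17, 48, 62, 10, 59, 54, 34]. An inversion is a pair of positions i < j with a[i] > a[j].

27

Count, for each position, how many later elements it exceeds:
49: 6
51: 6
46: 4
12: 1
17: 1
48: 2
62: 4
10: 0
59: 2
54: 1
34: 0
Sum: 6 + 6 + 4 + 1 + 1 + 2 + 4 + 0 + 2 + 1 + 0 = 27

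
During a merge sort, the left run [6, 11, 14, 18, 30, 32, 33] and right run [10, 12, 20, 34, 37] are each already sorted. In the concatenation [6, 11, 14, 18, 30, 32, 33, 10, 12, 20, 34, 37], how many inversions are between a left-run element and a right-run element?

14

Count, for every r in R, how many entries of L exceed r:
r = 10: 11, 14, 18, 30, 32, 33 → 6
r = 12: 14, 18, 30, 32, 33 → 5
r = 20: 30, 32, 33 → 3
r = 34: none → 0
r = 37: none → 0
Cross-inversions: 6 + 5 + 3 + 0 + 0 = 14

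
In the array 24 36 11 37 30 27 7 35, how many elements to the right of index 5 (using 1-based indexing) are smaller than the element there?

2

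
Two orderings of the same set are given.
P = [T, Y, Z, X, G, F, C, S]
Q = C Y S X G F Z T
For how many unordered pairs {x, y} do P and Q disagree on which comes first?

19

Assign each item its position (1..8) in the first ordering, then rewrite the second ordering as that position sequence:
positions: T→1, Y→2, Z→3, X→4, G→5, F→6, C→7, S→8
second ordering as positions: [7, 2, 8, 4, 5, 6, 3, 1]
Discordant pairs = inversions in this position sequence.
7: 2, 4, 5, 6, 3, 1 → 6
2: 1 → 1
8: 4, 5, 6, 3, 1 → 5
4: 3, 1 → 2
5: 3, 1 → 2
6: 3, 1 → 2
3: 1 → 1
1: 0
Total: 6 + 1 + 5 + 2 + 2 + 2 + 1 + 0 = 19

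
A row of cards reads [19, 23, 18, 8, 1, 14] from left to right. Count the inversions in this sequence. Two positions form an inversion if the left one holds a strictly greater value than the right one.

For each element, count later entries that are smaller:
19: 4
23: 4
18: 3
8: 1
1: 0
14: 0
Sum: 4 + 4 + 3 + 1 + 0 + 0 = 12

There are 12 inversions.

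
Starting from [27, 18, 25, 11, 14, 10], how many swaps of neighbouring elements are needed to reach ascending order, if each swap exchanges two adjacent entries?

13 swaps

Minimum adjacent swaps = number of inversions (each swap of adjacent out-of-order elements removes one inversion and no swap can remove more).
Count inversions — for each element, later elements that are smaller:
27: 18, 25, 11, 14, 10 → 5
18: 11, 14, 10 → 3
25: 11, 14, 10 → 3
11: 10 → 1
14: 10 → 1
10: none → 0
Total inversions: 5 + 3 + 3 + 1 + 1 + 0 = 13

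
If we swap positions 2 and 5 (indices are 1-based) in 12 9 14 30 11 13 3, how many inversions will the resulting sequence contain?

Inversions: 13

Positions 2 and 5 hold 9 and 11; after swapping, the array is [12, 11, 14, 30, 9, 13, 3].
Element-by-element contributions:
12: 3
11: 2
14: 3
30: 3
9: 1
13: 1
3: 0
Sum: 3 + 2 + 3 + 3 + 1 + 1 + 0 = 13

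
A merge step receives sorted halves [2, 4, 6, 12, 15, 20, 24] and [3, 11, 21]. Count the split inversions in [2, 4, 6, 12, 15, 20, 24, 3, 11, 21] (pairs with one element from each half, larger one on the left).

There are 11 split inversions.

Count, for every r in R, how many entries of L exceed r:
r = 3: 4, 6, 12, 15, 20, 24 → 6
r = 11: 12, 15, 20, 24 → 4
r = 21: 24 → 1
Cross-inversions: 6 + 4 + 1 = 11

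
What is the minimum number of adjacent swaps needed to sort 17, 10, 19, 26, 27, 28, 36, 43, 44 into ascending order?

Each adjacent swap fixes exactly one inversion, so the minimum swap count equals the number of inversions.
Count inversions — for each element, later elements that are smaller:
17: 10 → 1
10: none → 0
19: none → 0
26: none → 0
27: none → 0
28: none → 0
36: none → 0
43: none → 0
44: none → 0
Total inversions: 1 + 0 + 0 + 0 + 0 + 0 + 0 + 0 + 0 = 1

1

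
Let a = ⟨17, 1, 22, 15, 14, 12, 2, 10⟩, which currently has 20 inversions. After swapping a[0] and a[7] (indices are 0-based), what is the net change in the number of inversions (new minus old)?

-7

Positions 0 and 7 hold 17 and 10; after swapping, the array is [10, 1, 22, 15, 14, 12, 2, 17].
Element-by-element contributions:
10 → 1, 2 → 2
1 → none → 0
22 → 15, 14, 12, 2, 17 → 5
15 → 14, 12, 2 → 3
14 → 12, 2 → 2
12 → 2 → 1
2 → none → 0
17 → none → 0
Sum: 2 + 0 + 5 + 3 + 2 + 1 + 0 + 0 = 13
Change: 13 − 20 = -7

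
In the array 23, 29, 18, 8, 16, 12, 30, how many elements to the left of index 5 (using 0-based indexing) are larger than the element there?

4

The element at index 5 is 12.
Elements before it: 23, 29, 18, 8, 16
Those larger than 12: 23, 29, 18, 16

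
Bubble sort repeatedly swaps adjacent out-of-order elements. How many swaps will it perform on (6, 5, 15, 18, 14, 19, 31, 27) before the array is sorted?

The minimum number of adjacent swaps to sort an array equals its inversion count, since every such swap removes exactly one inversion.
Count inversions — for each element, later elements that are smaller:
6: 5 → 1
5: none → 0
15: 14 → 1
18: 14 → 1
14: none → 0
19: none → 0
31: 27 → 1
27: none → 0
Total inversions: 1 + 0 + 1 + 1 + 0 + 0 + 1 + 0 = 4

4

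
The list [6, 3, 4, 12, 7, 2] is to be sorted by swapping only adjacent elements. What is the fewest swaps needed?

Minimum adjacent swaps = number of inversions (each swap of adjacent out-of-order elements removes one inversion and no swap can remove more).
Count inversions — for each element, later elements that are smaller:
6: 3, 4, 2 → 3
3: 2 → 1
4: 2 → 1
12: 7, 2 → 2
7: 2 → 1
2: none → 0
Total inversions: 3 + 1 + 1 + 2 + 1 + 0 = 8

8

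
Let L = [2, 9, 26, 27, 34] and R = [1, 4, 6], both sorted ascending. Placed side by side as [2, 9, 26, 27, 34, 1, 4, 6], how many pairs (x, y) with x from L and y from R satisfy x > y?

Take each right-half value and tally the left-half values above it:
r = 1: 2, 9, 26, 27, 34 → 5
r = 4: 9, 26, 27, 34 → 4
r = 6: 9, 26, 27, 34 → 4
Cross-inversions: 5 + 4 + 4 = 13

13 split inversions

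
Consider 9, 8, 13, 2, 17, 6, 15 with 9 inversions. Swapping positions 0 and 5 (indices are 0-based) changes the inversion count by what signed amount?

-3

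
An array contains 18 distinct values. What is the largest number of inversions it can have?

There are 153 inversions.

The maximum occurs when the array is in strictly decreasing order: every one of the C(18, 2) pairs is inverted.
C(18, 2) = 18·17/2 = 153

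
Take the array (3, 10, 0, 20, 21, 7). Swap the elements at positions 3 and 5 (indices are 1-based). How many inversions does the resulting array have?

Positions 3 and 5 hold 0 and 21; after swapping, the array is [3, 10, 21, 20, 0, 7].
For each element, count later entries that are smaller:
3: 1
10: 2
21: 3
20: 2
0: 0
7: 0
Sum: 1 + 2 + 3 + 2 + 0 + 0 = 8

8 inversions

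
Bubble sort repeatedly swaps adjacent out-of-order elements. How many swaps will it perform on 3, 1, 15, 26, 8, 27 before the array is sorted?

3

Minimum adjacent swaps = number of inversions (each swap of adjacent out-of-order elements removes one inversion and no swap can remove more).
Count inversions — for each element, later elements that are smaller:
3: 1 → 1
1: none → 0
15: 8 → 1
26: 8 → 1
8: none → 0
27: none → 0
Total inversions: 1 + 0 + 1 + 1 + 0 + 0 = 3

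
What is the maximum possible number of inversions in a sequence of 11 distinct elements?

55

The maximum occurs when the array is in strictly decreasing order: every one of the C(11, 2) pairs is inverted.
C(11, 2) = 11·10/2 = 55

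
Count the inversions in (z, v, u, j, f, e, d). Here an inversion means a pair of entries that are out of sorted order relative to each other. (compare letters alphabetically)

Count, for each position, how many later elements it exceeds:
z → v, u, j, f, e, d → 6
v → u, j, f, e, d → 5
u → j, f, e, d → 4
j → f, e, d → 3
f → e, d → 2
e → d → 1
d → none → 0
Sum: 6 + 5 + 4 + 3 + 2 + 1 + 0 = 21

21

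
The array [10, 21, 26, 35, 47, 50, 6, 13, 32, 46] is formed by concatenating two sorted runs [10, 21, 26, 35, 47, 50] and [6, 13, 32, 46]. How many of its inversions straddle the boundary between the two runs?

16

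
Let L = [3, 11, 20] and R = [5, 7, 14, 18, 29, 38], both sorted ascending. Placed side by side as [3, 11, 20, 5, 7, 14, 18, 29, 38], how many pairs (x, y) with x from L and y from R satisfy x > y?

6 split inversions

Count, for every r in R, how many entries of L exceed r:
r = 5: 11, 20 → 2
r = 7: 11, 20 → 2
r = 14: 20 → 1
r = 18: 20 → 1
r = 29: none → 0
r = 38: none → 0
Cross-inversions: 2 + 2 + 1 + 1 + 0 + 0 = 6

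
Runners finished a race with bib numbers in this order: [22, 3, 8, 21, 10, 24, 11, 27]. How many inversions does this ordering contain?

Count, for each position, how many later elements it exceeds:
22 → 3, 8, 21, 10, 11 → 5
3 → none → 0
8 → none → 0
21 → 10, 11 → 2
10 → none → 0
24 → 11 → 1
11 → none → 0
27 → none → 0
Sum: 5 + 0 + 0 + 2 + 0 + 1 + 0 + 0 = 8

8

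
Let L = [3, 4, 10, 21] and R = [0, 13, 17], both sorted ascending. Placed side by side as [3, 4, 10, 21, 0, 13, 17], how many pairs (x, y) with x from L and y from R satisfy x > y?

6 cross-inversions

Count, for every r in R, how many entries of L exceed r:
r = 0: 3, 4, 10, 21 → 4
r = 13: 21 → 1
r = 17: 21 → 1
Cross-inversions: 4 + 1 + 1 = 6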